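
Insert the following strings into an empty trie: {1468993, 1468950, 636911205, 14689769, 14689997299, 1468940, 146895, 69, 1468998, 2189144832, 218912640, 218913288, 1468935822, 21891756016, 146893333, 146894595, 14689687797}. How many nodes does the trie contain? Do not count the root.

Insert word by word; a character creates a node only if that edge doesn't already exist:
  "1468993" → 7 new (1, 4, 6, 8, 9, 9, 3)
  "1468950" → prefix "14689" already present; 2 new (5, 0)
  "636911205" → 9 new (6, 3, 6, 9, 1, 1, 2, 0, 5)
  "14689769" → prefix "14689" already present; 3 new (7, 6, 9)
  "14689997299" → prefix "146899" already present; 5 new (9, 7, 2, 9, 9)
  "1468940" → prefix "14689" already present; 2 new (4, 0)
  "146895" → prefix "146895" already present; 0 new (none)
  "69" → prefix "6" already present; 1 new (9)
  "1468998" → prefix "146899" already present; 1 new (8)
  "2189144832" → 10 new (2, 1, 8, 9, 1, 4, 4, 8, 3, 2)
  "218912640" → prefix "21891" already present; 4 new (2, 6, 4, 0)
  "218913288" → prefix "21891" already present; 4 new (3, 2, 8, 8)
  "1468935822" → prefix "14689" already present; 5 new (3, 5, 8, 2, 2)
  "21891756016" → prefix "21891" already present; 6 new (7, 5, 6, 0, 1, 6)
  "146893333" → prefix "146893" already present; 3 new (3, 3, 3)
  "146894595" → prefix "146894" already present; 3 new (5, 9, 5)
  "14689687797" → prefix "14689" already present; 6 new (6, 8, 7, 7, 9, 7)
Total nodes = 7 + 2 + 9 + 3 + 5 + 2 + 0 + 1 + 1 + 10 + 4 + 4 + 5 + 6 + 3 + 3 + 6 = 71

71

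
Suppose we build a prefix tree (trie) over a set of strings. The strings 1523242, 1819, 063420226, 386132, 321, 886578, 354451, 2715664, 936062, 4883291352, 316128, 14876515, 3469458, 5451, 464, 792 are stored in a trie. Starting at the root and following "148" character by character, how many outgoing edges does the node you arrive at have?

Follow the path "148" to its node, then look at its outgoing edges.
Distinct next characters after "148": 7.
That node has 1 child edge.

1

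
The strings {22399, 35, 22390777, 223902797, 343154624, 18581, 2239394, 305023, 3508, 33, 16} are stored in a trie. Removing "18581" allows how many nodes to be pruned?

A node on "18581"'s path can go only if nothing else ends at it or branches off below it.
The suffix "8581" (4 nodes) is used only by "18581"; the node for "1" still has the child "6", so pruning stops there.
Nodes removed: 4

4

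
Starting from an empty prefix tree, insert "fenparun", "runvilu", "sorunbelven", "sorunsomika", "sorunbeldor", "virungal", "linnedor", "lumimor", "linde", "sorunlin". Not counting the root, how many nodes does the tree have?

62

Count nodes per top-level branch (shared prefixes stored once):
  'f'-branch (fenparun): 8 nodes
  'l'-branch (linde, linnedor, lumimor): 16 nodes
  'r'-branch (runvilu): 7 nodes
  's'-branch (sorunbeldor, sorunbelven, sorunlin, sorunsomika): 23 nodes
  'v'-branch (virungal): 8 nodes
Sum: 62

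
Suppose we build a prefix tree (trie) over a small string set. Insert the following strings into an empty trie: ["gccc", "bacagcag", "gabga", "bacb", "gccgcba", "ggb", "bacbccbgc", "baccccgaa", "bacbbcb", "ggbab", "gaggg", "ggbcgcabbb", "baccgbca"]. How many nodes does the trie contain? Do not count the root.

53

Trace insertions, counting only characters that open a new branch:
  "gccc" → 4 new (g, c, c, c)
  "bacagcag" → 8 new (b, a, c, a, g, c, a, g)
  "gabga" → prefix "g" already present; 4 new (a, b, g, a)
  "bacb" → prefix "bac" already present; 1 new (b)
  "gccgcba" → prefix "gcc" already present; 4 new (g, c, b, a)
  "ggb" → prefix "g" already present; 2 new (g, b)
  "bacbccbgc" → prefix "bacb" already present; 5 new (c, c, b, g, c)
  "baccccgaa" → prefix "bac" already present; 6 new (c, c, c, g, a, a)
  "bacbbcb" → prefix "bacb" already present; 3 new (b, c, b)
  "ggbab" → prefix "ggb" already present; 2 new (a, b)
  "gaggg" → prefix "ga" already present; 3 new (g, g, g)
  "ggbcgcabbb" → prefix "ggb" already present; 7 new (c, g, c, a, b, b, b)
  "baccgbca" → prefix "bacc" already present; 4 new (g, b, c, a)
Total nodes = 4 + 8 + 4 + 1 + 4 + 2 + 5 + 6 + 3 + 2 + 3 + 7 + 4 = 53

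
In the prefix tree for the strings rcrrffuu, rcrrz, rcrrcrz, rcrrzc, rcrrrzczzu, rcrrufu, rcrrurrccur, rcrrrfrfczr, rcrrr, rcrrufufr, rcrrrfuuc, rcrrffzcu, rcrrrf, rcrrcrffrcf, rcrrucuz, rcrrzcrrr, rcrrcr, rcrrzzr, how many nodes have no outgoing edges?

12

Leaves are exactly the stored words that no other stored word extends.
Those words: "rcrrcrffrcf", "rcrrcrz", "rcrrffuu", "rcrrffzcu", "rcrrrfrfczr", "rcrrrfuuc", "rcrrrzczzu", "rcrrucuz", "rcrrufufr", "rcrrurrccur", "rcrrzcrrr", "rcrrzzr"
Leaf count: 12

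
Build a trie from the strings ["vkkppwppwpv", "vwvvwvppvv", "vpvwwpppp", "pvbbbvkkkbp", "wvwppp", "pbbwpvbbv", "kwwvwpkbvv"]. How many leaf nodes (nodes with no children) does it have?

A leaf is a node with no children — equivalently, the end of a word that is not a proper prefix of any other stored word.
Those words: "kwwvwpkbvv", "pbbwpvbbv", "pvbbbvkkkbp", "vkkppwppwpv", "vpvwwpppp", "vwvvwvppvv", "wvwppp"
Leaf count: 7

7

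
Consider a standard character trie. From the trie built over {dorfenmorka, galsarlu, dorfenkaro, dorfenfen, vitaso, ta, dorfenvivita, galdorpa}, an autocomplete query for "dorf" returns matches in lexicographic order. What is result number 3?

DFS of the "dorf" subtree visits, in order: "dorfenfen", "dorfenkaro", "dorfenmorka", "dorfenvivita"
Position 3: dorfenmorka

dorfenmorka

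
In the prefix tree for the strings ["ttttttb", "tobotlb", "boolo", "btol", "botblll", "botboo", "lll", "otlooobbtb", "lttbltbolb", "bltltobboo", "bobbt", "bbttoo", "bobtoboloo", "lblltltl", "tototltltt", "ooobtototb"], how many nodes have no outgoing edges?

A leaf is a node with no children — equivalently, the end of a word that is not a proper prefix of any other stored word.
Those words: "bbttoo", "bltltobboo", "bobbt", "bobtoboloo", "boolo", "botblll", "botboo", "btol", "lblltltl", "lll", "lttbltbolb", "ooobtototb", "otlooobbtb", "tobotlb", "tototltltt", "ttttttb"
Leaf count: 16

16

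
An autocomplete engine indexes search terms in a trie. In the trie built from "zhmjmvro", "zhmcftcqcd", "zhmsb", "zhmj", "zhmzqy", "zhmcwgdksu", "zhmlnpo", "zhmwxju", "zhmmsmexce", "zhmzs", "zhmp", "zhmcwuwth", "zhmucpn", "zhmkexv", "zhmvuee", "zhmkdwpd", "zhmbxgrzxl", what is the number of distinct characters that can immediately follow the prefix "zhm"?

The children of the "zhm" node are the distinct next characters among strings starting with "zhm".
Distinct next characters after "zhm": b, c, j, k, l, m, p, s, u, v, w, z.
That node has 12 child edges.

12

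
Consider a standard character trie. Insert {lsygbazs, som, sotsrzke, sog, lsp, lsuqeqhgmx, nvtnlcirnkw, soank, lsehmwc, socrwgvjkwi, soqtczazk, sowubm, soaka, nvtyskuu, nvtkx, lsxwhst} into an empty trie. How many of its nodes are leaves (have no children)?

16

A leaf is a node with no children — equivalently, the end of a word that is not a proper prefix of any other stored word.
Those words: "lsehmwc", "lsp", "lsuqeqhgmx", "lsxwhst", "lsygbazs", "nvtkx", "nvtnlcirnkw", "nvtyskuu", "soaka", "soank", "socrwgvjkwi", "sog", "som", "soqtczazk", "sotsrzke", "sowubm"
Leaf count: 16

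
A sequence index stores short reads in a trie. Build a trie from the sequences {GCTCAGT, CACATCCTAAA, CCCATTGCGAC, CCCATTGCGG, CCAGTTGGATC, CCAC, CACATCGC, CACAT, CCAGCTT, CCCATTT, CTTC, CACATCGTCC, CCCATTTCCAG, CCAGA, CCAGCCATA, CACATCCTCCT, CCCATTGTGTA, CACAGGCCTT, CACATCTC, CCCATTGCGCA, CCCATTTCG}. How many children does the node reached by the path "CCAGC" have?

2

Walk "CCAGC" from the root, arriving at one node.
Distinct next characters after "CCAGC": C, T.
That node has 2 child edges.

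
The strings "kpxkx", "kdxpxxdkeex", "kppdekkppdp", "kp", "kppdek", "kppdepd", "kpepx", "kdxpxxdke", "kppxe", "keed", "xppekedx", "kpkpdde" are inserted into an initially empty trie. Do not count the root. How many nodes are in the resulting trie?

For each word, the new-node count is its length minus the longest prefix already in the trie:
  "kpxkx" → 5 new (k, p, x, k, x)
  "kdxpxxdkeex" → prefix "k" already present; 10 new (d, x, p, x, x, d, k, e, e, x)
  "kppdekkppdp" → prefix "kp" already present; 9 new (p, d, e, k, k, p, p, d, p)
  "kp" → prefix "kp" already present; 0 new (none)
  "kppdek" → prefix "kppdek" already present; 0 new (none)
  "kppdepd" → prefix "kppde" already present; 2 new (p, d)
  "kpepx" → prefix "kp" already present; 3 new (e, p, x)
  "kdxpxxdke" → prefix "kdxpxxdke" already present; 0 new (none)
  "kppxe" → prefix "kpp" already present; 2 new (x, e)
  "keed" → prefix "k" already present; 3 new (e, e, d)
  "xppekedx" → 8 new (x, p, p, e, k, e, d, x)
  "kpkpdde" → prefix "kp" already present; 5 new (k, p, d, d, e)
Total nodes = 5 + 10 + 9 + 0 + 0 + 2 + 3 + 0 + 2 + 3 + 8 + 5 = 47

47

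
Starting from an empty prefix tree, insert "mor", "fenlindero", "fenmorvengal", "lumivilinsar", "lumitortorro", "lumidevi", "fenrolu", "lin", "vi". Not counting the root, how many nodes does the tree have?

54

Insert word by word; a character creates a node only if that edge doesn't already exist:
  "mor" → 3 new (m, o, r)
  "fenlindero" → 10 new (f, e, n, l, i, n, d, e, r, o)
  "fenmorvengal" → prefix "fen" already present; 9 new (m, o, r, v, e, n, g, a, l)
  "lumivilinsar" → 12 new (l, u, m, i, v, i, l, i, n, s, a, r)
  "lumitortorro" → prefix "lumi" already present; 8 new (t, o, r, t, o, r, r, o)
  "lumidevi" → prefix "lumi" already present; 4 new (d, e, v, i)
  "fenrolu" → prefix "fen" already present; 4 new (r, o, l, u)
  "lin" → prefix "l" already present; 2 new (i, n)
  "vi" → 2 new (v, i)
Total nodes = 3 + 10 + 9 + 12 + 8 + 4 + 4 + 2 + 2 = 54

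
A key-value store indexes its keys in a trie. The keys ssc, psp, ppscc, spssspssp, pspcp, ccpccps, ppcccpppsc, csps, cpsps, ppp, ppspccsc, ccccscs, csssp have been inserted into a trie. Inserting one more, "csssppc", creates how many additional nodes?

2

Walking "csssppc" from the root, the first 5 characters ("csssp") follow existing edges; "p" is the first miss.
New nodes needed: |"csssppc"| − 5 = 7 − 5 = 2.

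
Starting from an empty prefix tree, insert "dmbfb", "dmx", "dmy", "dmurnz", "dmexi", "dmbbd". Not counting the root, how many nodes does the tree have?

16

Count nodes per top-level branch (shared prefixes stored once):
  'd'-branch (dmbbd, dmbfb, dmexi, dmurnz, dmx, dmy): 16 nodes
Sum: 16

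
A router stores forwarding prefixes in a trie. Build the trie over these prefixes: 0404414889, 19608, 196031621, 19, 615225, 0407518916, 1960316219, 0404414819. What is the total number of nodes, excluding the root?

36

Trie structure (* marks end of a word):
(root)
├─ 0
│  └─ 4
│     └─ 0
│        ├─ 4
│        │  └─ 4
│        │     └─ 1
│        │        └─ 4
│        │           └─ 8
│        │              ├─ 1
│        │              │  └─ 9 *
│        │              └─ 8
│        │                 └─ 9 *
│        └─ 7
│           └─ 5
│              └─ 1
│                 └─ 8
│                    └─ 9
│                       └─ 1
│                          └─ 6 *
├─ 1
│  └─ 9 *
│     └─ 6
│        └─ 0
│           ├─ 3
│           │  └─ 1
│           │     └─ 6
│           │        └─ 2
│           │           └─ 1 *
│           │              └─ 9 *
│           └─ 8 *
└─ 6
   └─ 1
      └─ 5
         └─ 2
            └─ 2
               └─ 5 *
Counting every labelled node above: 36.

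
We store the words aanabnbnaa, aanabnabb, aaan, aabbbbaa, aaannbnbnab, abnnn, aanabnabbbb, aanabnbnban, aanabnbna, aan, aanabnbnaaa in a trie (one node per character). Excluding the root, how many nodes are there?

Trace insertions, counting only characters that open a new branch:
  "aanabnbnaa" → 10 new (a, a, n, a, b, n, b, n, a, a)
  "aanabnabb" → prefix "aanabn" already present; 3 new (a, b, b)
  "aaan" → prefix "aa" already present; 2 new (a, n)
  "aabbbbaa" → prefix "aa" already present; 6 new (b, b, b, b, a, a)
  "aaannbnbnab" → prefix "aaan" already present; 7 new (n, b, n, b, n, a, b)
  "abnnn" → prefix "a" already present; 4 new (b, n, n, n)
  "aanabnabbbb" → prefix "aanabnabb" already present; 2 new (b, b)
  "aanabnbnban" → prefix "aanabnbn" already present; 3 new (b, a, n)
  "aanabnbna" → prefix "aanabnbna" already present; 0 new (none)
  "aan" → prefix "aan" already present; 0 new (none)
  "aanabnbnaaa" → prefix "aanabnbnaa" already present; 1 new (a)
Total nodes = 10 + 3 + 2 + 6 + 7 + 4 + 2 + 3 + 0 + 0 + 1 = 38

38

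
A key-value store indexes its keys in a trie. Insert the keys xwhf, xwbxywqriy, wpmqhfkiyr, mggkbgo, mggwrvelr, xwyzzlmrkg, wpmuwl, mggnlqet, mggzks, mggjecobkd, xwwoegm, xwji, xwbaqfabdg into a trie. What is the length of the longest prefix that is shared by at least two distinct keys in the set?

3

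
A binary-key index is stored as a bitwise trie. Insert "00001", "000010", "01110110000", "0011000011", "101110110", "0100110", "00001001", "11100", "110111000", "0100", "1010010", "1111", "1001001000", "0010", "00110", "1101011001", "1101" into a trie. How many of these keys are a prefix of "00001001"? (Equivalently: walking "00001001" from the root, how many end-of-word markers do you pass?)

Check each prefix of "00001001" against the stored set — each match is an end-marker on the path.
Prefixes of the query that are stored words: "00001", "000010", "00001001"
Count: 3

3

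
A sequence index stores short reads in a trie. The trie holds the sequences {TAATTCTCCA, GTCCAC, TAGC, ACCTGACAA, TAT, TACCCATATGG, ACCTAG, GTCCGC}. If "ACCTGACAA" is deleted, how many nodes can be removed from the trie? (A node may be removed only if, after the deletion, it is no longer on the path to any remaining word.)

5

After clearing the end-marker at "ACCTGACAA", prune upward until reaching a node still needed by another word.
The suffix "GACAA" (5 nodes) is used only by "ACCTGACAA"; the node for "ACCT" still has the child "A", so pruning stops there.
Nodes removed: 5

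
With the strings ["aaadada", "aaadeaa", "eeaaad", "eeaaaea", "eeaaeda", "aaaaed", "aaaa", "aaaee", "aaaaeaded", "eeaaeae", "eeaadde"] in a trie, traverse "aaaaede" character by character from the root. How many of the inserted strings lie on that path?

2

Traverse "aaaaede" character by character; count nodes along the way that are marked as word ends.
Prefixes of the query that are stored words: "aaaa", "aaaaed"
Count: 2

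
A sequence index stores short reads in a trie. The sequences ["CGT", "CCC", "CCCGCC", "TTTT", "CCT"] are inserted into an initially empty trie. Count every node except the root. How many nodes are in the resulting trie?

13

For each word, the new-node count is its length minus the longest prefix already in the trie:
  "CGT" → 3 new (C, G, T)
  "CCC" → prefix "C" already present; 2 new (C, C)
  "CCCGCC" → prefix "CCC" already present; 3 new (G, C, C)
  "TTTT" → 4 new (T, T, T, T)
  "CCT" → prefix "CC" already present; 1 new (T)
Total nodes = 3 + 2 + 3 + 4 + 1 = 13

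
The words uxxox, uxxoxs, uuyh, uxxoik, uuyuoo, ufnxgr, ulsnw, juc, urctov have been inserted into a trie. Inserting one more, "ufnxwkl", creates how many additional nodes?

Walking "ufnxwkl" from the root, the first 4 characters ("ufnx") follow existing edges; "w" is the first miss.
Each of the 3 remaining characters creates one node.

3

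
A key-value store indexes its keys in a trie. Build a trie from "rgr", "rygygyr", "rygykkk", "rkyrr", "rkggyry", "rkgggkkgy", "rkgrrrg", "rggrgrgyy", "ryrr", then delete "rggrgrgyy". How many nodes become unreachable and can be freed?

7

A node on "rggrgrgyy"'s path can go only if nothing else ends at it or branches off below it.
The suffix "grgrgyy" (7 nodes) is used only by "rggrgrgyy"; the node for "rg" still has the child "r", so pruning stops there.
Nodes removed: 7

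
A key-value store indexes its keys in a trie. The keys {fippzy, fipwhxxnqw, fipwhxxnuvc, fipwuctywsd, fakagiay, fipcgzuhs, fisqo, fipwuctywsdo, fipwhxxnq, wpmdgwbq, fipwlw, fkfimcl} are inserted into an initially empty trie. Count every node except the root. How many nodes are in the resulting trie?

Trace insertions, counting only characters that open a new branch:
  "fippzy" → 6 new (f, i, p, p, z, y)
  "fipwhxxnqw" → prefix "fip" already present; 7 new (w, h, x, x, n, q, w)
  "fipwhxxnuvc" → prefix "fipwhxxn" already present; 3 new (u, v, c)
  "fipwuctywsd" → prefix "fipw" already present; 7 new (u, c, t, y, w, s, d)
  "fakagiay" → prefix "f" already present; 7 new (a, k, a, g, i, a, y)
  "fipcgzuhs" → prefix "fip" already present; 6 new (c, g, z, u, h, s)
  "fisqo" → prefix "fi" already present; 3 new (s, q, o)
  "fipwuctywsdo" → prefix "fipwuctywsd" already present; 1 new (o)
  "fipwhxxnq" → prefix "fipwhxxnq" already present; 0 new (none)
  "wpmdgwbq" → 8 new (w, p, m, d, g, w, b, q)
  "fipwlw" → prefix "fipw" already present; 2 new (l, w)
  "fkfimcl" → prefix "f" already present; 6 new (k, f, i, m, c, l)
Total nodes = 6 + 7 + 3 + 7 + 7 + 6 + 3 + 1 + 0 + 8 + 2 + 6 = 56

56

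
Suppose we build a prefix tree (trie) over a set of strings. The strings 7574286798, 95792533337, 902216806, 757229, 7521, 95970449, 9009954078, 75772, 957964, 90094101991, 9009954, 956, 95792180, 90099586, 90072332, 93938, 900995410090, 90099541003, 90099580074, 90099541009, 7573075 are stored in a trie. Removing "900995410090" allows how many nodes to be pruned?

1

Walk "900995410090" from the leaf back toward the root, removing each node that no remaining word uses.
The suffix "0" (1 node) is used only by "900995410090"; "90099541009" is itself a stored word, so pruning stops there.
Nodes removed: 1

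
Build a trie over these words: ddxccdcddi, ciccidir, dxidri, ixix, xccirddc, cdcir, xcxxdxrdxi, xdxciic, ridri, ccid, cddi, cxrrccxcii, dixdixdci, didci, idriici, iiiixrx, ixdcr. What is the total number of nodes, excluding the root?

Count nodes per top-level branch (shared prefixes stored once):
  'c'-branch (ccid, cdcir, cddi, ciccidir, cxrrccxcii): 26 nodes
  'd'-branch (ddxccdcddi, didci, dixdixdci, dxidri): 26 nodes
  'i'-branch (idriici, iiiixrx, ixdcr, ixix): 19 nodes
  'r'-branch (ridri): 5 nodes
  'x'-branch (xccirddc, xcxxdxrdxi, xdxciic): 22 nodes
Sum: 98

98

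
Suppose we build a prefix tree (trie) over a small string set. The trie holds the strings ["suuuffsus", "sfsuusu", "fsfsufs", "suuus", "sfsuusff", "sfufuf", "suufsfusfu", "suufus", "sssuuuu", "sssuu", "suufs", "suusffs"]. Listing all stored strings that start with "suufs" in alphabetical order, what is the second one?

Words with prefix "suufs", in lexicographic order: "suufs", "suufsfusfu"
Position 2: suufsfusfu

suufsfusfu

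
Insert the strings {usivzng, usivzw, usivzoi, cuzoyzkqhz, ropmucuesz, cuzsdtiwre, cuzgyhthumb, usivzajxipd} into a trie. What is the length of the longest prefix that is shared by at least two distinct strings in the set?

5

Look for the deepest trie node that still has at least two words in its subtree.
e.g. "usivzajxipd" and "usivzng" share the prefix "usivz" of length 5; no pair shares a longer one.
Longest shared-prefix length: 5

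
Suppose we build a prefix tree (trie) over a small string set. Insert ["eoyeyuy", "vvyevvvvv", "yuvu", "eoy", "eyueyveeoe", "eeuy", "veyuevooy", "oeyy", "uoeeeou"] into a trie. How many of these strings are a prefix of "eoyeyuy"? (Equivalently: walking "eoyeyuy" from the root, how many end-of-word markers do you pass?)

2

Walk "eoyeyuy" from the root; an end-of-word marker is hit whenever a stored word is a prefix of "eoyeyuy".
Prefixes of the query that are stored words: "eoy", "eoyeyuy"
Count: 2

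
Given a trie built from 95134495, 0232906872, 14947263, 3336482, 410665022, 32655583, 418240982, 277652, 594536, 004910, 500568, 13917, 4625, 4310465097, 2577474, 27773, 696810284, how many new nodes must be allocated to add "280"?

2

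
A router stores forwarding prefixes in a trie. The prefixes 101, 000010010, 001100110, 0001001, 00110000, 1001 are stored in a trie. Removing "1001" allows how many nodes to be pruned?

2

A node on "1001"'s path can go only if nothing else ends at it or branches off below it.
The suffix "01" (2 nodes) is used only by "1001"; the node for "10" still has the child "1", so pruning stops there.
Nodes removed: 2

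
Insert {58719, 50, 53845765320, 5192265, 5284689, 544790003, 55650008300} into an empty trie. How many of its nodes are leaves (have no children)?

Leaves are exactly the stored words that no other stored word extends.
Those words: "50", "5192265", "5284689", "53845765320", "544790003", "55650008300", "58719"
Leaf count: 7

7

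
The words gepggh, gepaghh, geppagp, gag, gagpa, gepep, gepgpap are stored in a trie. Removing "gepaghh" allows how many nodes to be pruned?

4

Walk "gepaghh" from the leaf back toward the root, removing each node that no remaining word uses.
The suffix "aghh" (4 nodes) is used only by "gepaghh"; the node for "gep" still has the child "g", so pruning stops there.
Nodes removed: 4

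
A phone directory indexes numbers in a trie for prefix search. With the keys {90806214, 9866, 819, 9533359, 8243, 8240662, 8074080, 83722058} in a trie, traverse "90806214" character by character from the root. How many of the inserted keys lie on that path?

Walk "90806214" from the root; an end-of-word marker is hit whenever a stored word is a prefix of "90806214".
Prefixes of the query that are stored words: "90806214"
Count: 1

1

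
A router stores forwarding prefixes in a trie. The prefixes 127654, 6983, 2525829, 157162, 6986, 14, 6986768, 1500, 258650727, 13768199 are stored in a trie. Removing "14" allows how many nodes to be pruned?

After clearing the end-marker at "14", prune upward until reaching a node still needed by another word.
The suffix "4" (1 node) is used only by "14"; the node for "1" still has the child "2", so pruning stops there.
Nodes removed: 1

1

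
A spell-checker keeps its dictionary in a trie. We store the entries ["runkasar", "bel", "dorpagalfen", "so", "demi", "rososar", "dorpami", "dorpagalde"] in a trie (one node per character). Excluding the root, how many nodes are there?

Trace insertions, counting only characters that open a new branch:
  "runkasar" → 8 new (r, u, n, k, a, s, a, r)
  "bel" → 3 new (b, e, l)
  "dorpagalfen" → 11 new (d, o, r, p, a, g, a, l, f, e, n)
  "so" → 2 new (s, o)
  "demi" → prefix "d" already present; 3 new (e, m, i)
  "rososar" → prefix "r" already present; 6 new (o, s, o, s, a, r)
  "dorpami" → prefix "dorpa" already present; 2 new (m, i)
  "dorpagalde" → prefix "dorpagal" already present; 2 new (d, e)
Total nodes = 8 + 3 + 11 + 2 + 3 + 6 + 2 + 2 = 37

37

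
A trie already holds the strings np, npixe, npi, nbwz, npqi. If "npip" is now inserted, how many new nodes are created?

"npi" is already a path in the trie; the remaining "p" must be added.
Each of the 1 remaining characters creates one node.

1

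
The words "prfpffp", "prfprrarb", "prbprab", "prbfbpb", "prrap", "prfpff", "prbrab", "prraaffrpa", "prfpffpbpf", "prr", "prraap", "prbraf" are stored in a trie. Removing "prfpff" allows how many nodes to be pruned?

0

Walk "prfpff" from the leaf back toward the root, removing each node that no remaining word uses.
Every node on "prfpff" is still needed (e.g. by "prfpffp"), so nothing is freed.
Nodes removed: 0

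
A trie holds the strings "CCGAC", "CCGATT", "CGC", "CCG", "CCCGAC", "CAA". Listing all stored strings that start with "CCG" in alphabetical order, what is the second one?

Words with prefix "CCG", in lexicographic order: "CCG", "CCGAC", "CCGATT"
Position 2: CCGAC

CCGAC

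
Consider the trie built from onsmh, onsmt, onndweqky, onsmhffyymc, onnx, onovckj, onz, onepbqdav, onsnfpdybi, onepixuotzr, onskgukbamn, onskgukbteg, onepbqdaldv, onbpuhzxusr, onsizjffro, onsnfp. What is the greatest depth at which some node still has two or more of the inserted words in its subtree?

Look for the deepest trie node that still has at least two words in its subtree.
"onepbqdaldv" and "onepbqdav" agree on "onepbqda" (8 characters) before diverging; nothing deeper is shared.
Longest shared-prefix length: 8

8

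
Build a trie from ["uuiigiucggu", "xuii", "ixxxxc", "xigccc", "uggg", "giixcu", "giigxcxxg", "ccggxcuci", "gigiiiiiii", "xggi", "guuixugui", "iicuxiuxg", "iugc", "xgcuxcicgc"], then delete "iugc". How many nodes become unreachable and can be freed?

3

After clearing the end-marker at "iugc", prune upward until reaching a node still needed by another word.
The suffix "ugc" (3 nodes) is used only by "iugc"; the node for "i" still has the child "x", so pruning stops there.
Nodes removed: 3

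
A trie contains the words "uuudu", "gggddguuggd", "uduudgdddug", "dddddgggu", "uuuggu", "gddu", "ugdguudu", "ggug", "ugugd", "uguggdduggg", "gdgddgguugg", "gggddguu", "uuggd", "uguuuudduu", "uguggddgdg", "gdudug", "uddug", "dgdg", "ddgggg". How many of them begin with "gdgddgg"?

1

Filter for entries beginning with "gdgddgg":
Matches: "gdgddgguugg"
Count: 1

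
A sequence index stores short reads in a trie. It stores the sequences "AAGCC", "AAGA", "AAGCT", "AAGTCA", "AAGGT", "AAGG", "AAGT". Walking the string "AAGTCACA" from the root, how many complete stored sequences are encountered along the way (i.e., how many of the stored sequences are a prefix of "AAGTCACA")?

Check each prefix of "AAGTCACA" against the stored set — each match is an end-marker on the path.
Prefixes of the query that are stored words: "AAGT", "AAGTCA"
Count: 2

2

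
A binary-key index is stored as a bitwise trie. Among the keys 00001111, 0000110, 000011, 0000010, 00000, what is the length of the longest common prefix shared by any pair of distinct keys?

6

The deepest shared node is where two words last agree before diverging.
"000011" and "0000110" agree on "000011" (6 characters) before diverging; nothing deeper is shared.
Longest shared-prefix length: 6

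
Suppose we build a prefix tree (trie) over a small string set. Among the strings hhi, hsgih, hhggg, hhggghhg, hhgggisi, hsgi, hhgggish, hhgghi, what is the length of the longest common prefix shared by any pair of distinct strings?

7

Look for the deepest trie node that still has at least two words in its subtree.
e.g. "hhgggish" and "hhgggisi" share the prefix "hhgggis" of length 7; no pair shares a longer one.
Longest shared-prefix length: 7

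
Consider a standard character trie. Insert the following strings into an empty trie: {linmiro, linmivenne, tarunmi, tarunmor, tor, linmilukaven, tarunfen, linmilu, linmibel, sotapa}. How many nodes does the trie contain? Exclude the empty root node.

42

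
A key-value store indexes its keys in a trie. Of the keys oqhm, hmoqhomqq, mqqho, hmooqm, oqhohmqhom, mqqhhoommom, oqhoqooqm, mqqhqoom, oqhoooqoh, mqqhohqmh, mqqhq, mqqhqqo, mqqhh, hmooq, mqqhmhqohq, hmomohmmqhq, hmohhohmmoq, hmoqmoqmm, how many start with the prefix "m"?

Walk to "m"; the words in its subtree are exactly those with that prefix.
Words under "m": mqqhh, mqqhhoommom, mqqhmhqohq, mqqho, mqqhohqmh, mqqhq, mqqhqoom, mqqhqqo
Count: 8

8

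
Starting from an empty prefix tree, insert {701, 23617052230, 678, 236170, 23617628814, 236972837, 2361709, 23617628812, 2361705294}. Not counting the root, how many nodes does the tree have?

Count nodes per top-level branch (shared prefixes stored once):
  '2'-branch (236170, 23617052230, 2361705294, 2361709, 23617628812, 23617628814, 236972837): 27 nodes
  '6'-branch (678): 3 nodes
  '7'-branch (701): 3 nodes
Sum: 33

33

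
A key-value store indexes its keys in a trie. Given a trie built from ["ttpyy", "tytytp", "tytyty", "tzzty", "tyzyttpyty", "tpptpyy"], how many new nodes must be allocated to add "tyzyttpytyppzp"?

Walking "tyzyttpytyppzp" from the root, the first 10 characters ("tyzyttpyty") follow existing edges; "p" is the first miss.
New nodes needed: |"tyzyttpytyppzp"| − 10 = 14 − 10 = 4.

4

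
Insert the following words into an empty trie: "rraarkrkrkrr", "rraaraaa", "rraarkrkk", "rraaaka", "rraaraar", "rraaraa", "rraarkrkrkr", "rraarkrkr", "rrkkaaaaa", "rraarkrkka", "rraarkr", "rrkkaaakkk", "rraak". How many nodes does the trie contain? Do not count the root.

Count nodes per top-level branch (shared prefixes stored once):
  'r'-branch (rraaaka, rraak, rraaraa, rraaraaa, rraaraar, rraarkr, rraarkrkk, rraarkrkka, rraarkrkr, rraarkrkrkr, rraarkrkrkrr, rrkkaaaaa, rrkkaaakkk): 32 nodes
Sum: 32

32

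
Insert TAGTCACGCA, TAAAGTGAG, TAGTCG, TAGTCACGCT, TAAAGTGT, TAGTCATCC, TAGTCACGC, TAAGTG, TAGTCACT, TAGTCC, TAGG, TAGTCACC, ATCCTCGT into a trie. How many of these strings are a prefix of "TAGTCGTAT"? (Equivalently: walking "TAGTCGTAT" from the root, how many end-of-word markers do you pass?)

Walk "TAGTCGTAT" from the root; an end-of-word marker is hit whenever a stored word is a prefix of "TAGTCGTAT".
Prefixes of the query that are stored words: "TAGTCG"
Count: 1

1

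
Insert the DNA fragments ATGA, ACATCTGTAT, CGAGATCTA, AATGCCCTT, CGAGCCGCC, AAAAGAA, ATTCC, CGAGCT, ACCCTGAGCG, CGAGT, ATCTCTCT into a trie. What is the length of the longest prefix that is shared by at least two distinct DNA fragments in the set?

The deepest shared node is where two words last agree before diverging.
"CGAGCCGCC" and "CGAGCT" agree on "CGAGC" (5 characters) before diverging; nothing deeper is shared.
Longest shared-prefix length: 5

5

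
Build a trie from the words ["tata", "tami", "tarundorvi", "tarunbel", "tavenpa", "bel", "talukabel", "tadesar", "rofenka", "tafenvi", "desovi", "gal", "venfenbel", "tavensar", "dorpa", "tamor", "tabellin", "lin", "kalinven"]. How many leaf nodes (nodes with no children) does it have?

19

A leaf is a node with no children — equivalently, the end of a word that is not a proper prefix of any other stored word.
Those words: "bel", "desovi", "dorpa", "gal", "kalinven", "lin", "rofenka", "tabellin", "tadesar", "tafenvi", "talukabel", "tami", "tamor", "tarunbel", "tarundorvi", "tata", "tavenpa", "tavensar", "venfenbel"
Leaf count: 19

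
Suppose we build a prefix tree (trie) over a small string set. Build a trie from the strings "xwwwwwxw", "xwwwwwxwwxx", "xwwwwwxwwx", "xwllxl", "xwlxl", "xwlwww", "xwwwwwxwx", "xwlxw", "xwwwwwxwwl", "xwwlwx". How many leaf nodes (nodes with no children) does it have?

8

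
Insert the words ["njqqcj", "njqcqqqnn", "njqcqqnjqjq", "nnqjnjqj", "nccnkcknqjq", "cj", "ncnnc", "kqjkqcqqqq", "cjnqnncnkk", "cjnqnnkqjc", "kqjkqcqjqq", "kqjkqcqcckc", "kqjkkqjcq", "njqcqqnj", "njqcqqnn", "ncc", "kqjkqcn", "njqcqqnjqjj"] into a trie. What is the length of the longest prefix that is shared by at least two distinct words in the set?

10

Look for the deepest trie node that still has at least two words in its subtree.
e.g. "njqcqqnjqjj" and "njqcqqnjqjq" share the prefix "njqcqqnjqj" of length 10; no pair shares a longer one.
Longest shared-prefix length: 10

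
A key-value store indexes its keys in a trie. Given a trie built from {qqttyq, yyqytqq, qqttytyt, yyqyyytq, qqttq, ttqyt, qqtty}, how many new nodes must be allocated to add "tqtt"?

The longest prefix of "tqtt" already in the trie is "t" (length 1).
So 4 − 1 = 3 new nodes.

3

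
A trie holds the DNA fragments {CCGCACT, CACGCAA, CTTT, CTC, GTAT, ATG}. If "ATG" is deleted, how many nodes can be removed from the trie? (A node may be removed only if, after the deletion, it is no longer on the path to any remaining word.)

3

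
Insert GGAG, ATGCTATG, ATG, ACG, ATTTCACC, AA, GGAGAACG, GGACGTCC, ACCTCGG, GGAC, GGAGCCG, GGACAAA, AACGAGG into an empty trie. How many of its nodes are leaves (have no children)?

Leaves are exactly the stored words that no other stored word extends.
Those words: "AACGAGG", "ACCTCGG", "ACG", "ATGCTATG", "ATTTCACC", "GGACAAA", "GGACGTCC", "GGAGAACG", "GGAGCCG"
Leaf count: 9

9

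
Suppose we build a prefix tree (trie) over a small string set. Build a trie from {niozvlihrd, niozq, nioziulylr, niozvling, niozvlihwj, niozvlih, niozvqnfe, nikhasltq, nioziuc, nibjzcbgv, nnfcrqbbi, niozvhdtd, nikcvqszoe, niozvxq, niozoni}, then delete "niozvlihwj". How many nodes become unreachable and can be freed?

2

A node on "niozvlihwj"'s path can go only if nothing else ends at it or branches off below it.
The suffix "wj" (2 nodes) is used only by "niozvlihwj"; the node for "niozvlih" still has the child "r", so pruning stops there.
Nodes removed: 2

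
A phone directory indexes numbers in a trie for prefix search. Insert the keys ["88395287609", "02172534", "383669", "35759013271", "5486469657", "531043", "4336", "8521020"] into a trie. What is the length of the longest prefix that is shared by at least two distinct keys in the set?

Equivalently: take the maximum, over all pairs, of their longest common prefix length.
"35759013271" and "383669" agree on "3" (1 characters) before diverging; nothing deeper is shared.
Longest shared-prefix length: 1

1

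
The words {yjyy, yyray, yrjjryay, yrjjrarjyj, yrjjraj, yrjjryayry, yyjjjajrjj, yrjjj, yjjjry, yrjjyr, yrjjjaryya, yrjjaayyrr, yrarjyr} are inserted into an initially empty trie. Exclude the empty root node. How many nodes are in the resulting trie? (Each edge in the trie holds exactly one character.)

54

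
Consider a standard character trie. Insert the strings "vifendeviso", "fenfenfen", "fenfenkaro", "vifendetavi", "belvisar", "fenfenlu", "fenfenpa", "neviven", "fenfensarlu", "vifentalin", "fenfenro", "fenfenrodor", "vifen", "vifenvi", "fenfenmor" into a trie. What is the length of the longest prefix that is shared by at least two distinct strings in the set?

Equivalently: take the maximum, over all pairs, of their longest common prefix length.
"fenfenro" and "fenfenrodor" agree on "fenfenro" (8 characters) before diverging; nothing deeper is shared.
Longest shared-prefix length: 8

8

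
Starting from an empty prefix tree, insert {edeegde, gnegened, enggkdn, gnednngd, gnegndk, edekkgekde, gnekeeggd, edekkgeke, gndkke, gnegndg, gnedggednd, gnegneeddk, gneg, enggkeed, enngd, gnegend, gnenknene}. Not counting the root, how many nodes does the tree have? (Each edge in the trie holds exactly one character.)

Count nodes per top-level branch (shared prefixes stored once):
  'e'-branch (edeegde, edekkgekde, edekkgeke, enggkdn, enggkeed, enngd): 27 nodes
  'g'-branch (gndkke, gnedggednd, gnednngd, gneg, gnegend, gnegened, gnegndg, gnegndk, gnegneeddk, gnekeeggd, gnenknene): 45 nodes
Sum: 72

72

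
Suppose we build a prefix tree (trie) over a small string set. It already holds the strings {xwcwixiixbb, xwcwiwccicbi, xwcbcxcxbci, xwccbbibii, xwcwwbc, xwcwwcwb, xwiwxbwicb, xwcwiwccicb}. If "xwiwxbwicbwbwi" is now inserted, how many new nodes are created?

4

"xwiwxbwicb" is already a path in the trie; the remaining "wbwi" must be added.
New nodes needed: |"xwiwxbwicbwbwi"| − 10 = 14 − 10 = 4.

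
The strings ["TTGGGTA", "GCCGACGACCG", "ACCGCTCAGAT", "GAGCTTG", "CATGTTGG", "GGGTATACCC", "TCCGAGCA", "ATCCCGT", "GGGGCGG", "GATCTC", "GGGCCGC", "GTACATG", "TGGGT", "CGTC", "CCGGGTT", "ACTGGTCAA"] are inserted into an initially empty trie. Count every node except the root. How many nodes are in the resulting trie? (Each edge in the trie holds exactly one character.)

103

For each word, the new-node count is its length minus the longest prefix already in the trie:
  "TTGGGTA" → 7 new (T, T, G, G, G, T, A)
  "GCCGACGACCG" → 11 new (G, C, C, G, A, C, G, A, C, C, G)
  "ACCGCTCAGAT" → 11 new (A, C, C, G, C, T, C, A, G, A, T)
  "GAGCTTG" → prefix "G" already present; 6 new (A, G, C, T, T, G)
  "CATGTTGG" → 8 new (C, A, T, G, T, T, G, G)
  "GGGTATACCC" → prefix "G" already present; 9 new (G, G, T, A, T, A, C, C, C)
  "TCCGAGCA" → prefix "T" already present; 7 new (C, C, G, A, G, C, A)
  "ATCCCGT" → prefix "A" already present; 6 new (T, C, C, C, G, T)
  "GGGGCGG" → prefix "GGG" already present; 4 new (G, C, G, G)
  "GATCTC" → prefix "GA" already present; 4 new (T, C, T, C)
  "GGGCCGC" → prefix "GGG" already present; 4 new (C, C, G, C)
  "GTACATG" → prefix "G" already present; 6 new (T, A, C, A, T, G)
  "TGGGT" → prefix "T" already present; 4 new (G, G, G, T)
  "CGTC" → prefix "C" already present; 3 new (G, T, C)
  "CCGGGTT" → prefix "C" already present; 6 new (C, G, G, G, T, T)
  "ACTGGTCAA" → prefix "AC" already present; 7 new (T, G, G, T, C, A, A)
Total nodes = 7 + 11 + 11 + 6 + 8 + 9 + 7 + 6 + 4 + 4 + 4 + 6 + 4 + 3 + 6 + 7 = 103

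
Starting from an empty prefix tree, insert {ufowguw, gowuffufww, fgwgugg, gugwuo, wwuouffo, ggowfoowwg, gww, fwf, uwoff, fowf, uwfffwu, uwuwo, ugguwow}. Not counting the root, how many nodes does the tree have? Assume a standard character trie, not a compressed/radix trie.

Count nodes per top-level branch (shared prefixes stored once):
  'f'-branch (fgwgugg, fowf, fwf): 12 nodes
  'g'-branch (ggowfoowwg, gowuffufww, gugwuo, gww): 26 nodes
  'u'-branch (ufowguw, ugguwow, uwfffwu, uwoff, uwuwo): 25 nodes
  'w'-branch (wwuouffo): 8 nodes
Sum: 71

71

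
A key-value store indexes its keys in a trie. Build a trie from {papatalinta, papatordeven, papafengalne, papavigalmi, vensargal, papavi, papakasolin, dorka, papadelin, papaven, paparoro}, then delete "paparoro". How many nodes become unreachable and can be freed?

A node on "paparoro"'s path can go only if nothing else ends at it or branches off below it.
The suffix "roro" (4 nodes) is used only by "paparoro"; the node for "papa" still has the child "t", so pruning stops there.
Nodes removed: 4

4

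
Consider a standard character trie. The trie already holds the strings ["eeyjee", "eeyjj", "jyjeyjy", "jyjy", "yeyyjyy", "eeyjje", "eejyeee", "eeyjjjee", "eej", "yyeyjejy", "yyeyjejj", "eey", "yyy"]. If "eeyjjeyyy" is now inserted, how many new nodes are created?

The longest prefix of "eeyjjeyyy" already in the trie is "eeyjje" (length 6).
New nodes needed: |"eeyjjeyyy"| − 6 = 9 − 6 = 3.

3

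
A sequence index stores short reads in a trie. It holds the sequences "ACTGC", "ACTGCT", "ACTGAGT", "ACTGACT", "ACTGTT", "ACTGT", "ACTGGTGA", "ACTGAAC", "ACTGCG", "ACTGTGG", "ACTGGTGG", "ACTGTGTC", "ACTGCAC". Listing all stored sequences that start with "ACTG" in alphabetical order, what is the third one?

DFS of the "ACTG" subtree visits, in order: "ACTGAAC", "ACTGACT", "ACTGAGT", "ACTGC", "ACTGCAC", "ACTGCG", "ACTGCT", "ACTGGTGA", "ACTGGTGG", "ACTGT", "ACTGTGG", "ACTGTGTC", "ACTGTT"
Position 3: ACTGAGT

ACTGAGT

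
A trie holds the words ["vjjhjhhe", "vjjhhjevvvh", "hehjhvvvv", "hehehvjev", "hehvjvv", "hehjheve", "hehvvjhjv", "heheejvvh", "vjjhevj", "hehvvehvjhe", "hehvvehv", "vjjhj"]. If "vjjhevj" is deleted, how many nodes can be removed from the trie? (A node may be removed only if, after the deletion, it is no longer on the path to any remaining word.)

A node on "vjjhevj"'s path can go only if nothing else ends at it or branches off below it.
The suffix "evj" (3 nodes) is used only by "vjjhevj"; the node for "vjjh" still has the child "j", so pruning stops there.
Nodes removed: 3

3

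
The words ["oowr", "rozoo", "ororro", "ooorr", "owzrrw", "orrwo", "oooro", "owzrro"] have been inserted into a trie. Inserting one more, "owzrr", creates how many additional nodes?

0

"owzrr" is already a full path in the trie; only an end-marker is added.
No new nodes are needed: 0.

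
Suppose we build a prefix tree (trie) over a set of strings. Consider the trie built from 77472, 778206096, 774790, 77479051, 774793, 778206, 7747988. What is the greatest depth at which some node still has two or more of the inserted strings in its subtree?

The deepest shared node is where two words last agree before diverging.
e.g. "774790" and "77479051" share the prefix "774790" of length 6; no pair shares a longer one.
Longest shared-prefix length: 6

6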